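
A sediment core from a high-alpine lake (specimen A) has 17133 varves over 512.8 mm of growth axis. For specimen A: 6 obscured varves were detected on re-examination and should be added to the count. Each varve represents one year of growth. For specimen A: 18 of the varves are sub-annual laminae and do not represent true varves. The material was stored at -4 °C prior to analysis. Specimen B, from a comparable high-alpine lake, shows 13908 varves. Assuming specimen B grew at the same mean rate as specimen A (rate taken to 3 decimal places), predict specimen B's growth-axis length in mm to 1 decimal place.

Specimen A: correcting the raw count gives 17133 − 18 + 6 = 17121 true varves.
A: 512.8 mm over 17121 years gives 512.8 / 17121 ≈ 0.030 mm/year.
B's length ≈ 0.030 × 13908 = 417.2 mm.

417.2 mm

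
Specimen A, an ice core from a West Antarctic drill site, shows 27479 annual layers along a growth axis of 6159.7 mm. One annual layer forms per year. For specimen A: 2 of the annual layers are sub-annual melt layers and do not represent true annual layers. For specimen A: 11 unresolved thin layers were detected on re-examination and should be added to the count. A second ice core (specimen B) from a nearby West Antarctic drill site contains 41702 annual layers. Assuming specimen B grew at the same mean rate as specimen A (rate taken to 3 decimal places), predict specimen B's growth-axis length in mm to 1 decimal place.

9341.2 mm

Specimen A: after corrections the count is 27479 − 2 + 11 = 27488 annual layers.
A: Mean rate = 6159.7 mm / 27488 years ≈ 0.224 mm per year.
For B, 0.224 mm/year × 41702 years = 9341.2 mm.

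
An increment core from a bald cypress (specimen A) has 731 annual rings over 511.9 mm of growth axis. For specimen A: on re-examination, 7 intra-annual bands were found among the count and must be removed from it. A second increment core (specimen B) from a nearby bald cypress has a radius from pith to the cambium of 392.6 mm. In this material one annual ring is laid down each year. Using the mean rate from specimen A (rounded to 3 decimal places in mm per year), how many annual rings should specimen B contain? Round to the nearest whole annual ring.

Specimen A: correcting the raw count gives 731 − 7 = 724 true annual rings.
A: Mean rate = 511.9 mm / 724 years ≈ 0.707 mm/year.
B spans 392.6 / 0.707 = 555.30 years ≈ 555 annual rings.

555 annual rings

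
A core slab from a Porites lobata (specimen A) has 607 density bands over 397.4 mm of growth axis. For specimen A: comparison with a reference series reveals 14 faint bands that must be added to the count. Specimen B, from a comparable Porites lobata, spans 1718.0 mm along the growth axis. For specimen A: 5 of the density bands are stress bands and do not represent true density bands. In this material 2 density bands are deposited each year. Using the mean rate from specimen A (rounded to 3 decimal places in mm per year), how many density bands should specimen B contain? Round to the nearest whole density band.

2664 density bands

Specimen A: correcting the raw count gives 607 − 5 + 14 = 616 true density bands.
Specimen A: dividing by 2 density bands per year: 616 / 2 = 308 years.
A: 397.4 mm over 308 years gives 397.4 / 308 ≈ 1.290 mm/yr.
Specimen B: 1718.0 mm / 1.290 mm per year = 1331.78 years; at 2 density bands per year that is 1331.78 × 2 ≈ 2664 density bands.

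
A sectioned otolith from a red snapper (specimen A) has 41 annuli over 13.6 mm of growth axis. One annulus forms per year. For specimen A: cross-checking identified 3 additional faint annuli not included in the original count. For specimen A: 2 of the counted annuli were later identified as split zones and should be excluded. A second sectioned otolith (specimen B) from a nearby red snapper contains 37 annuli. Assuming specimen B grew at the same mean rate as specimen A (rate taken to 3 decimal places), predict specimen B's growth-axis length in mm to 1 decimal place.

12.0 mm

Specimen A: true annulus count = 41 − 2 + 3 = 42.
A: 13.6 mm over 42 years gives 13.6 / 42 ≈ 0.324 mm per year.
For B, 0.324 mm/year × 37 years = 12.0 mm.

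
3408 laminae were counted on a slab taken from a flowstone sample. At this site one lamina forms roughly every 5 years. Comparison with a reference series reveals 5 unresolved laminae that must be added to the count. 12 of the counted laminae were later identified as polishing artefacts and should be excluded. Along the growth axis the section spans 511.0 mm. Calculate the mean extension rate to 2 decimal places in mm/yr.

0.03 mm/yr

True lamina count = 3408 − 12 + 5 = 3401.
Multiplying by 5 years per lamina: 3401 × 5 = 17005 years.
511.0 mm over 17005 years gives 511.0 / 17005 ≈ 0.03 mm/yr.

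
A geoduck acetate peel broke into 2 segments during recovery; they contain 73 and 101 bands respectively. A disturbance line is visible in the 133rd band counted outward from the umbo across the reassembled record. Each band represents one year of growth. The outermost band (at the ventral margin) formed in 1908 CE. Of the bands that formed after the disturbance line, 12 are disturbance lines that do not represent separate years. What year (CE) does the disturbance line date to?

Total bands = 73 + 101 = 174.
The disturbance line sits at band 133 from the umbo, so 174 − 133 = 41 bands formed after it.
41 − 12 false = 29 true bands after the disturbance line.
1908 − 29 = 1879 CE.

1879 CE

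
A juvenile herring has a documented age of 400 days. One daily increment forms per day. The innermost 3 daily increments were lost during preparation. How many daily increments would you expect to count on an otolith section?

At one daily increment per day, 400 days correspond to 400 daily increments.
Subtracting the 3 daily increments not captured gives 400 − 3 = 397 daily increments in the record.

397 daily increments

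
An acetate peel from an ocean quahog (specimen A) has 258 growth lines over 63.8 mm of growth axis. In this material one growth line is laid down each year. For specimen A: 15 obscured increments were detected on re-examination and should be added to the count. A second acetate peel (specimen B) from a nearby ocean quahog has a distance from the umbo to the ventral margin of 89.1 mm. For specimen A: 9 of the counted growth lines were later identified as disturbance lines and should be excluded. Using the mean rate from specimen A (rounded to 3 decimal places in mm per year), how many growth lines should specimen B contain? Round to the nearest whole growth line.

368 growth lines

Specimen A: correcting the raw count gives 258 − 9 + 15 = 264 true growth lines.
A: 63.8 mm over 264 years gives 63.8 / 264 ≈ 0.242 mm/year.
Specimen B: 89.1 mm / 0.242 mm per year = 368.18 years ≈ 368 growth lines.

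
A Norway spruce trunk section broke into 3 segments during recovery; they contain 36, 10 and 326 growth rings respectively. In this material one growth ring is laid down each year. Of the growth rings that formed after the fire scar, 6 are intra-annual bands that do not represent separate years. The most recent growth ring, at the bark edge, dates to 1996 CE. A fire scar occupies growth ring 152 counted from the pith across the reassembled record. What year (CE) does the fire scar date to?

1782 CE

Total growth rings = 36 + 10 + 326 = 372.
The fire scar sits at growth ring 152 from the pith, so 372 − 152 = 220 growth rings formed after it.
Excluding 6 false growth rings: 220 − 6 = 214.
The growth ring at the bark edge is 1996 CE, so the fire scar dates to 1996 − 214 = 1782 CE.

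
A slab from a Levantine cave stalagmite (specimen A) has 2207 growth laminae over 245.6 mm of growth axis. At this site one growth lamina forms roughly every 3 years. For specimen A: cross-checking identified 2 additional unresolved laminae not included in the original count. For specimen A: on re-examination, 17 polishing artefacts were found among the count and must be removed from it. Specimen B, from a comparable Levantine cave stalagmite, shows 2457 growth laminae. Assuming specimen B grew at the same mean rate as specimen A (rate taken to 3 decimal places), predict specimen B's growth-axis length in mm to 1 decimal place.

272.7 mm

Specimen A: after corrections the count is 2207 − 17 + 2 = 2192 growth laminae.
Specimen A: at 3 years per growth lamina, 2192 × 3 = 6576 years.
A: Mean rate = 245.6 mm / 6576 years ≈ 0.037 mm/yr.
Specimen B: 2457 growth laminae at 3 years each span 2457 × 3 = 7371 years. Length of B = 0.037 × 7371 = 272.7 mm.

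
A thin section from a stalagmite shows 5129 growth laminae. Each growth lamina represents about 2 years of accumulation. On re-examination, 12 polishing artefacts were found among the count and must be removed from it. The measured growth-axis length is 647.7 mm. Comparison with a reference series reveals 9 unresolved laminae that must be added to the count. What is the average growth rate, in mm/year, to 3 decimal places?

0.063 mm/year

Correcting the raw count gives 5129 − 12 + 9 = 5126 true growth laminae.
Multiplying by 2 years per growth lamina: 5126 × 2 = 10252 years.
Extension rate ≈ 647.7 / 10252 = 0.063 mm/year.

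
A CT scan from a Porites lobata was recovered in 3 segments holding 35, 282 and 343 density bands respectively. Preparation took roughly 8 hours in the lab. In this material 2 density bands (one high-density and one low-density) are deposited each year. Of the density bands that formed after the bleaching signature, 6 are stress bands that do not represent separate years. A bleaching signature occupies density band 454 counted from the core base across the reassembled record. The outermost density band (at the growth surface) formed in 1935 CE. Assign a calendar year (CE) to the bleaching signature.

1835 CE

Total density bands = 35 + 282 + 343 = 660.
660 − 454 = 206 density bands lie beyond the bleaching signature toward the growth surface.
Removing the 6 false density bands leaves 206 − 6 = 200 true density bands beyond the bleaching signature.
Dividing by 2 density bands per year: 200 / 2 = 100 years.
Counting back 100 years from 1935 CE places the bleaching signature in 1935 − 100 = 1835 CE.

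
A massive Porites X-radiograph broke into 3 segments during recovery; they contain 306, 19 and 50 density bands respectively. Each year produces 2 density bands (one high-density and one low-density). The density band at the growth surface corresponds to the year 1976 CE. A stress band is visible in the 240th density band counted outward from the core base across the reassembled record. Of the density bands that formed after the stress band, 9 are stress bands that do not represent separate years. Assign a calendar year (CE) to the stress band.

1913 CE

Total density bands = 306 + 19 + 50 = 375.
Between density band 240 and the growth surface there are 375 − 240 = 135 density bands.
Excluding 9 false density bands: 135 − 9 = 126.
Dividing by 2 density bands per year: 126 / 2 = 63 years.
The density band at the growth surface is 1976 CE, so the stress band dates to 1976 − 63 = 1913 CE.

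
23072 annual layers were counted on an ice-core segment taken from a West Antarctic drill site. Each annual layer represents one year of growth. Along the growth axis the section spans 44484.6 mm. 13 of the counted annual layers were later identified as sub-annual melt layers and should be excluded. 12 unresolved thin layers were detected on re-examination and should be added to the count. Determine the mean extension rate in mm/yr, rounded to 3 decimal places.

True annual layer count = 23072 − 13 + 12 = 23071.
Extension rate ≈ 44484.6 / 23071 = 1.928 mm/yr.

1.928 mm/yr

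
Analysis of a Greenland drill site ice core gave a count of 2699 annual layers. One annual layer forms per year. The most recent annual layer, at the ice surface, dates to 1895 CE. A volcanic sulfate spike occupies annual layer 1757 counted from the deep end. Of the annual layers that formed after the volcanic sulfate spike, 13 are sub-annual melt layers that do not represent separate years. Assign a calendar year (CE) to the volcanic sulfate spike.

966 CE

2699 − 1757 = 942 annual layers lie beyond the volcanic sulfate spike toward the ice surface.
942 − 13 false = 929 true annual layers after the volcanic sulfate spike.
1895 − 929 = 966 CE.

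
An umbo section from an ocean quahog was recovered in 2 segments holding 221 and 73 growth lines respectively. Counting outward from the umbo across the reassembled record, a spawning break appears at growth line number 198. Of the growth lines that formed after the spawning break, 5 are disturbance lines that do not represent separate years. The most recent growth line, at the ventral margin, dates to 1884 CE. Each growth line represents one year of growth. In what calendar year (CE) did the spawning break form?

1793 CE

Total growth lines = 221 + 73 = 294.
The spawning break sits at growth line 198 from the umbo, so 294 − 198 = 96 growth lines formed after it.
Excluding 5 false growth lines: 96 − 5 = 91.
1884 − 91 = 1793 CE.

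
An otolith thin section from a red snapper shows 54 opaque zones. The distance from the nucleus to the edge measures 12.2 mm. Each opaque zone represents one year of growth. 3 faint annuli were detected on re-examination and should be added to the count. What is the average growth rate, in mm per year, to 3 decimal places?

0.214 mm per year

True opaque zone count = 54 + 3 = 57.
Extension rate ≈ 12.2 / 57 = 0.214 mm per year.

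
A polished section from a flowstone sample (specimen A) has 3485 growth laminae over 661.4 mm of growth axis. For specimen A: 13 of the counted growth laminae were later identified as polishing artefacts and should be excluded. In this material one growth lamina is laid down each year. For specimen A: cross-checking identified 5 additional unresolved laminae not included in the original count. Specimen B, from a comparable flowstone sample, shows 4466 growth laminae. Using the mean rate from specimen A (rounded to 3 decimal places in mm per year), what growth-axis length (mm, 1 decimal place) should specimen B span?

848.5 mm

Specimen A: after corrections the count is 3485 − 13 + 5 = 3477 growth laminae.
A: Extension rate ≈ 661.4 / 3477 = 0.190 mm/yr.
Length of B = 0.190 × 4466 = 848.5 mm.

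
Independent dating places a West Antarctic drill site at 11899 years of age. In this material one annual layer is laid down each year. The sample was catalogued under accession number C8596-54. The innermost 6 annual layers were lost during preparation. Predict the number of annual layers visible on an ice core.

11893 annual layers

Expected annual layers over 11899 years: 11899.
11899 − 6 missed = 11893 annual layers expected in the prepared section.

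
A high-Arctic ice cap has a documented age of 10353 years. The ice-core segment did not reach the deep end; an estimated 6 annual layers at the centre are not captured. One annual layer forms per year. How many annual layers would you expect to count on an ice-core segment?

One annual layer per year gives 10353 annual layers over 10353 years.
10353 − 6 missed = 10347 annual layers expected in the prepared section.

10347 annual layers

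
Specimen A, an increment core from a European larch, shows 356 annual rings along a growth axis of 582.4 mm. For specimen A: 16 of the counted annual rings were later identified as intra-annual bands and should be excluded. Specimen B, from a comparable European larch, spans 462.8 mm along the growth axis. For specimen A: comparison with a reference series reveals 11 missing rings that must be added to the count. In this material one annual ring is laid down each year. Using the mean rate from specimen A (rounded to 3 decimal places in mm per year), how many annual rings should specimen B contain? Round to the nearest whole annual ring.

279 annual rings

Specimen A: correcting the raw count gives 356 − 16 + 11 = 351 true annual rings.
A: Extension rate ≈ 582.4 / 351 = 1.659 mm/year.
B spans 462.8 / 1.659 = 278.96 years ≈ 279 annual rings.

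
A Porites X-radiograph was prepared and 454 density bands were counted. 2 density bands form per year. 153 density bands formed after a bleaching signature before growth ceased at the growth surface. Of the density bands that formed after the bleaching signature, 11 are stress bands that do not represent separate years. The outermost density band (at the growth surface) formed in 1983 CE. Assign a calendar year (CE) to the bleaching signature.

1912 CE

153 density bands post-date the bleaching signature.
153 − 11 false = 142 true density bands after the bleaching signature.
With 2 density bands per year, 142 / 2 = 71 years.
Counting back 71 years from 1983 CE places the bleaching signature in 1983 − 71 = 1912 CE.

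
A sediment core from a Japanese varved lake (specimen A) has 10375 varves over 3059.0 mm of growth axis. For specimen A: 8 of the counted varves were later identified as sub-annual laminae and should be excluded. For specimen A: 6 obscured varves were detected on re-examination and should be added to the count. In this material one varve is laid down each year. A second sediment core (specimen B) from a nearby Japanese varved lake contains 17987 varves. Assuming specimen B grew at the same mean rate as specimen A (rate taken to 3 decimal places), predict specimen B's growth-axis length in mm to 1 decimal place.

5306.2 mm

Specimen A: after corrections the count is 10375 − 8 + 6 = 10373 varves.
A: 3059.0 mm over 10373 years gives 3059.0 / 10373 ≈ 0.295 mm/year.
Length of B = 0.295 × 17987 = 5306.2 mm.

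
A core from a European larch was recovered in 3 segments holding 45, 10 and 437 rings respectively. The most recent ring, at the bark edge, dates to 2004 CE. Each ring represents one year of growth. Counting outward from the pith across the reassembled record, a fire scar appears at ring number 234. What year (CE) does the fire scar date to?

Total rings = 45 + 10 + 437 = 492.
The fire scar sits at ring 234 from the pith, so 492 − 234 = 258 rings formed after it.
2004 − 258 = 1746 CE.

1746 CE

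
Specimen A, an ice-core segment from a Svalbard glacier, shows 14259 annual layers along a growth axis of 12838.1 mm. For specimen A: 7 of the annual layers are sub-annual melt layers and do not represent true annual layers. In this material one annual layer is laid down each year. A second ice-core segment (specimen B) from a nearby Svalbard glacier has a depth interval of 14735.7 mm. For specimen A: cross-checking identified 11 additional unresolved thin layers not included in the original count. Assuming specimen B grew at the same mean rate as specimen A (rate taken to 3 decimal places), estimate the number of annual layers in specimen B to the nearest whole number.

16373 annual layers

Specimen A: adjusted count: 14259 − 7 + 11 = 14263 annual layers.
A: Extension rate ≈ 12838.1 / 14263 = 0.900 mm/year.
B spans 14735.7 / 0.900 = 16373.00 years ≈ 16373 annual layers.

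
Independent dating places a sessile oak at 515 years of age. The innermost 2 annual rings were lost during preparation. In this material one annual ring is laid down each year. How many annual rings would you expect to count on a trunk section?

One annual ring per year gives 515 annual rings over 515 years.
Subtracting the 2 annual rings not captured gives 515 − 2 = 513 annual rings in the record.

513 annual rings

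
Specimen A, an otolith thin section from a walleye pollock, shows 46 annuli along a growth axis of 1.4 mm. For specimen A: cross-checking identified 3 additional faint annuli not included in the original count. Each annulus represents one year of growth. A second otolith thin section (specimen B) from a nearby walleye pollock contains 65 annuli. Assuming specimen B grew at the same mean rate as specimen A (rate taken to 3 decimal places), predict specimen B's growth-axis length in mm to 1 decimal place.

1.9 mm

Specimen A: correcting the raw count gives 46 + 3 = 49 true annuli.
A: Extension rate ≈ 1.4 / 49 = 0.029 mm/year.
B's length ≈ 0.029 × 65 = 1.9 mm.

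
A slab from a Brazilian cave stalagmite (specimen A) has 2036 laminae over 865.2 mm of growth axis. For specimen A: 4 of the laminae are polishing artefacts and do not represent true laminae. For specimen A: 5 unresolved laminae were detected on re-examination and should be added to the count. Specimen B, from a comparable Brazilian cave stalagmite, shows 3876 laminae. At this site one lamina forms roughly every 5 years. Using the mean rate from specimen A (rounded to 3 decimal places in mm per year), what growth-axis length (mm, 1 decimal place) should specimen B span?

Specimen A: true lamina count = 2036 − 4 + 5 = 2037.
Specimen A: 2037 laminae at 5 years each span 2037 × 5 = 10185 years.
A: 865.2 mm over 10185 years gives 865.2 / 10185 ≈ 0.085 mm/year.
Specimen B: multiplying by 5 years per lamina: 3876 × 5 = 19380 years. For B, 0.085 mm/year × 19380 years = 1647.3 mm.

1647.3 mm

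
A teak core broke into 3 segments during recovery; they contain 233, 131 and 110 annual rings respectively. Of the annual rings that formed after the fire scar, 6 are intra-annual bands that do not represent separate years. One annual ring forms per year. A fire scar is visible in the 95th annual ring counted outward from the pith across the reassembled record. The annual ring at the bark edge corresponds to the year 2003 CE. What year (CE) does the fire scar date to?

Total annual rings = 233 + 131 + 110 = 474.
The fire scar sits at annual ring 95 from the pith, so 474 − 95 = 379 annual rings formed after it.
Excluding 6 false annual rings: 379 − 6 = 373.
2003 − 373 = 1630 CE.

1630 CE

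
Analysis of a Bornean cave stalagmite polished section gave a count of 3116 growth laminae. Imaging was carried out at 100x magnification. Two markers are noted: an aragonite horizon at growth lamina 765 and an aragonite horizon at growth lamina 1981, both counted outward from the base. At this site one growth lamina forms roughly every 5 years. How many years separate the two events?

1981 − 765 = 1216 growth laminae lie between the two events.
1216 growth laminae at 5 years each span 1216 × 5 = 6080 years.

6080 yr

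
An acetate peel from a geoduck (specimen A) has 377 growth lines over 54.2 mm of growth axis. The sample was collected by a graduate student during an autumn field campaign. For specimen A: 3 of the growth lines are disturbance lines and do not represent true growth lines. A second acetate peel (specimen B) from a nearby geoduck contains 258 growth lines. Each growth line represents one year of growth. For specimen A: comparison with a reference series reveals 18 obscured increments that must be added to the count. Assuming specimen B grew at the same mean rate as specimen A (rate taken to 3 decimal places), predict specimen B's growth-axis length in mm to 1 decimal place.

Specimen A: after corrections the count is 377 − 3 + 18 = 392 growth lines.
A: 54.2 mm over 392 years gives 54.2 / 392 ≈ 0.138 mm/year.
B's length ≈ 0.138 × 258 = 35.6 mm.

35.6 mm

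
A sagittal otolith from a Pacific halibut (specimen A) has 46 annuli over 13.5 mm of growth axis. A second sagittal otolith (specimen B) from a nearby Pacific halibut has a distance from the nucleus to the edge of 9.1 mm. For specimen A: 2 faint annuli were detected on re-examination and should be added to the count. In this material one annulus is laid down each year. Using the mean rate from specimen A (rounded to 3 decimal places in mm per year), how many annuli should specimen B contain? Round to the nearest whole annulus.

Specimen A: correcting the raw count gives 46 + 2 = 48 true annuli.
A: Extension rate ≈ 13.5 / 48 = 0.281 mm/yr.
For B, 9.1 / 0.281 = 32.38 years ≈ 32 annuli.

32 annuli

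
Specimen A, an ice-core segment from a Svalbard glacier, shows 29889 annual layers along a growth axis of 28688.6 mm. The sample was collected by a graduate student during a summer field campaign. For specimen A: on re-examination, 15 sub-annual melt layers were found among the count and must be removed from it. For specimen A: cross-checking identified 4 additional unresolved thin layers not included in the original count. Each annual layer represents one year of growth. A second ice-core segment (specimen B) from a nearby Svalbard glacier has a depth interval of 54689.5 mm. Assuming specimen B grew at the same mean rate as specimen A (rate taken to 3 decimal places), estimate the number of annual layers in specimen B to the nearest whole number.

Specimen A: after corrections the count is 29889 − 15 + 4 = 29878 annual layers.
A: Mean rate = 28688.6 mm / 29878 years ≈ 0.960 mm/yr.
B spans 54689.5 / 0.960 = 56968.23 years ≈ 56968 annual layers.

56968 annual layers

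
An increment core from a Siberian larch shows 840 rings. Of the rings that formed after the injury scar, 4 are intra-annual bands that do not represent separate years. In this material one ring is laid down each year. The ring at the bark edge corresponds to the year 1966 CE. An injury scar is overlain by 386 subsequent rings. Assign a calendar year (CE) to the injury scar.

386 rings post-date the injury scar.
Removing the 4 false rings leaves 386 − 4 = 382 true rings beyond the injury scar.
Counting back 382 years from 1966 CE places the injury scar in 1966 − 382 = 1584 CE.

1584 CE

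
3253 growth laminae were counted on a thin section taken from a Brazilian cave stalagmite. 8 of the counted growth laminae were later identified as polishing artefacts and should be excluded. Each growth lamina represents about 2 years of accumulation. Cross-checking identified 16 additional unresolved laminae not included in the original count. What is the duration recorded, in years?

True growth lamina count = 3253 − 8 + 16 = 3261.
Multiplying by 2 years per growth lamina: 3261 × 2 = 6522 years.

6522 yr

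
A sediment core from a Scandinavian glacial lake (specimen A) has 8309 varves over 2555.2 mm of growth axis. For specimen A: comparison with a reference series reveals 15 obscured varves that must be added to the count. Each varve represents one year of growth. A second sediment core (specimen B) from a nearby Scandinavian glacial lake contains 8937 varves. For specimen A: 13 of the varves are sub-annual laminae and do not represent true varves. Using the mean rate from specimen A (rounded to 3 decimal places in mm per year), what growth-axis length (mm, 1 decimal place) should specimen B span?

2743.7 mm

Specimen A: true varve count = 8309 − 13 + 15 = 8311.
A: Extension rate ≈ 2555.2 / 8311 = 0.307 mm/year.
Length of B = 0.307 × 8937 = 2743.7 mm.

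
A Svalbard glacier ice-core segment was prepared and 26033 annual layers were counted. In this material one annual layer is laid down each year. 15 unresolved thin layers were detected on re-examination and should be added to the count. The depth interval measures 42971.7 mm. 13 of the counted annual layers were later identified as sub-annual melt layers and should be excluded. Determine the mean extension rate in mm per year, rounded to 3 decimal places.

1.651 mm per year

True annual layer count = 26033 − 13 + 15 = 26035.
Mean rate = 42971.7 mm / 26035 years ≈ 1.651 mm per year.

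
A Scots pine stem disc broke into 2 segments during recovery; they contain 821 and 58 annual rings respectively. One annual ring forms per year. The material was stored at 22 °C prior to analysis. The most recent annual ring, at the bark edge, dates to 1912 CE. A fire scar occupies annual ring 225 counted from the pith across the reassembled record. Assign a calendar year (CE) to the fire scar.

1258 CE

Total annual rings = 821 + 58 = 879.
The fire scar sits at annual ring 225 from the pith, so 879 − 225 = 654 annual rings formed after it.
The annual ring at the bark edge is 1912 CE, so the fire scar dates to 1912 − 654 = 1258 CE.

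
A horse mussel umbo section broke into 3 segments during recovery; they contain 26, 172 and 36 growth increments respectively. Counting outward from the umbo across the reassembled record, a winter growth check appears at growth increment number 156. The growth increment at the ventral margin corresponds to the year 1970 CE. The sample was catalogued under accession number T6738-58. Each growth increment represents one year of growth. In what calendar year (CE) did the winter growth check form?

Total growth increments = 26 + 172 + 36 = 234.
The winter growth check sits at growth increment 156 from the umbo, so 234 − 156 = 78 growth increments formed after it.
1970 − 78 = 1892 CE.

1892 CE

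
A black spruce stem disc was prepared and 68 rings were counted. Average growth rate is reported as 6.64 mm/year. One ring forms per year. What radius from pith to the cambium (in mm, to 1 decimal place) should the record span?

68 years of growth are recorded.
Length ≈ 6.64 × 68 = 451.5 mm.

451.5 mm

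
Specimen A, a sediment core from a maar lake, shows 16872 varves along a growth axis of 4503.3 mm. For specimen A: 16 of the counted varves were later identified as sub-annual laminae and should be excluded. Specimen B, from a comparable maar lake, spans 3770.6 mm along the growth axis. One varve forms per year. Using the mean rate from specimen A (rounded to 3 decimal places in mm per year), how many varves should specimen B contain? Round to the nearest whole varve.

Specimen A: after corrections the count is 16872 − 16 = 16856 varves.
A: Mean rate = 4503.3 mm / 16856 years ≈ 0.267 mm/yr.
B spans 3770.6 / 0.267 = 14122.10 years ≈ 14122 varves.

14122 varves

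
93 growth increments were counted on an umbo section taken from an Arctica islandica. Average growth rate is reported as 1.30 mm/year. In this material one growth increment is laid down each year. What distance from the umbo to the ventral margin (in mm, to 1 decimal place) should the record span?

The record spans 93 years at 1.30 mm per year.
Length ≈ 1.30 × 93 = 120.9 mm.

120.9 mm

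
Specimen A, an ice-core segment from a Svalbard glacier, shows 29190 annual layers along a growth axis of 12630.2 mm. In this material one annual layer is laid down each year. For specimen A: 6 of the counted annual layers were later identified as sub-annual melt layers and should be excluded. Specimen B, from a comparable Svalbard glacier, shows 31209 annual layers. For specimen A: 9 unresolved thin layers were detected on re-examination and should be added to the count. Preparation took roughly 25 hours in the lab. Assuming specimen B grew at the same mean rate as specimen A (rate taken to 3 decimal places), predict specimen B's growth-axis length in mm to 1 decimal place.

Specimen A: adjusted count: 29190 − 6 + 9 = 29193 annual layers.
A: 12630.2 mm over 29193 years gives 12630.2 / 29193 ≈ 0.433 mm/year.
For B, 0.433 mm/year × 31209 years = 13513.5 mm.

13513.5 mm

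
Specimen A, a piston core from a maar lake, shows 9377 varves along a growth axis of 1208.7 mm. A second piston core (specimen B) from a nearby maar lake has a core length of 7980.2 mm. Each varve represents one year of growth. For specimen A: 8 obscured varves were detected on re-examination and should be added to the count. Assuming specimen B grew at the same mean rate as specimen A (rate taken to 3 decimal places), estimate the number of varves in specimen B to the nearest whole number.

61862 varves

Specimen A: adjusted count: 9377 + 8 = 9385 varves.
A: Mean rate = 1208.7 mm / 9385 years ≈ 0.129 mm per year.
For B, 7980.2 / 0.129 = 61862.02 years ≈ 61862 varves.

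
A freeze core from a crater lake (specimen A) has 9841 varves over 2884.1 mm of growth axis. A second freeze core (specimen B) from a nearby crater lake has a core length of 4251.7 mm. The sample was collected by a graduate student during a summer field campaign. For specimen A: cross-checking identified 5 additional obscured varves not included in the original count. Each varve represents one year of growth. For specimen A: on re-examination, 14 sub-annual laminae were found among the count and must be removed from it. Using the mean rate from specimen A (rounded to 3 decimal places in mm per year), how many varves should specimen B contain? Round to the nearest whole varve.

14511 varves

Specimen A: after corrections the count is 9841 − 14 + 5 = 9832 varves.
A: Extension rate ≈ 2884.1 / 9832 = 0.293 mm per year.
B spans 4251.7 / 0.293 = 14510.92 years ≈ 14511 varves.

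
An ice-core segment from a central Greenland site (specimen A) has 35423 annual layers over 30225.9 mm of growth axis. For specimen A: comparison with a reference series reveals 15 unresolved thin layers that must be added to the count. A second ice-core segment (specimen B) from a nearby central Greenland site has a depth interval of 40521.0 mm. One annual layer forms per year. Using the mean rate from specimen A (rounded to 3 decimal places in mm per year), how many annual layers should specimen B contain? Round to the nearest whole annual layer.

Specimen A: after corrections the count is 35423 + 15 = 35438 annual layers.
A: Extension rate ≈ 30225.9 / 35438 = 0.853 mm/yr.
For B, 40521.0 / 0.853 = 47504.10 years ≈ 47504 annual layers.

47504 annual layers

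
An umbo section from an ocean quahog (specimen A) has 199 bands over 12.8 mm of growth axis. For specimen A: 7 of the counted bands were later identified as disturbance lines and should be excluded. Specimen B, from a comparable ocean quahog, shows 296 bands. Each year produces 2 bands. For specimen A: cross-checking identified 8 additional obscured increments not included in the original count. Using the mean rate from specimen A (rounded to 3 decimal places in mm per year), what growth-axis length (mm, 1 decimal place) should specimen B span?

Specimen A: true band count = 199 − 7 + 8 = 200.
Specimen A: dividing by 2 bands per year: 200 / 2 = 100 years.
A: 12.8 mm over 100 years gives 12.8 / 100 ≈ 0.128 mm/yr.
Specimen B: dividing by 2 bands per year: 296 / 2 = 148 years. B's length ≈ 0.128 × 148 = 18.9 mm.

18.9 mm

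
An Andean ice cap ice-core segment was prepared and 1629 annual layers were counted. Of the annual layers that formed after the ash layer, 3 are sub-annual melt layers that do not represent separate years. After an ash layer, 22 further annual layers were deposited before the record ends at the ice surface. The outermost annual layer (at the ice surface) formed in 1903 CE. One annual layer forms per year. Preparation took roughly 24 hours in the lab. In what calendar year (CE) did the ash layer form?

1884 CE

22 annual layers formed after the ash layer.
22 − 3 false = 19 true annual layers after the ash layer.
The annual layer at the ice surface is 1903 CE, so the ash layer dates to 1903 − 19 = 1884 CE.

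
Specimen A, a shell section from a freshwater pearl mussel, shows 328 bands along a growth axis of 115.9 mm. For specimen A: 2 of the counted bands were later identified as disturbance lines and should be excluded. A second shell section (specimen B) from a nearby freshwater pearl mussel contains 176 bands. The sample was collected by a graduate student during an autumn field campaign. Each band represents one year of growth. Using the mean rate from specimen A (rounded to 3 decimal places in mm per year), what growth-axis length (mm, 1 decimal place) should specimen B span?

62.7 mm

Specimen A: adjusted count: 328 − 2 = 326 bands.
A: Mean rate = 115.9 mm / 326 years ≈ 0.356 mm/year.
B's length ≈ 0.356 × 176 = 62.7 mm.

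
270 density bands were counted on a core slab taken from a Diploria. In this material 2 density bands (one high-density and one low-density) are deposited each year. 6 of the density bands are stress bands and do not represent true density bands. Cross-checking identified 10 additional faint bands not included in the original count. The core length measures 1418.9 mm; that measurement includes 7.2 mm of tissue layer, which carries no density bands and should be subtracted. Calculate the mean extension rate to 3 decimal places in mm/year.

After corrections the count is 270 − 6 + 10 = 274 density bands.
Dividing by 2 density bands per year: 274 / 2 = 137 years.
Removing the 7.2 mm offcut leaves 1418.9 − 7.2 = 1411.7 mm.
Extension rate ≈ 1411.7 / 137 = 10.304 mm/year.

10.304 mm/year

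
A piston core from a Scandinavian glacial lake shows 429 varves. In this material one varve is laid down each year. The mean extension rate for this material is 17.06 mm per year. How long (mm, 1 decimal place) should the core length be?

7318.7 mm

The record spans 429 years at 17.06 mm per year.
429 years at 17.06 mm/year gives 17.06 × 429 = 7318.7 mm.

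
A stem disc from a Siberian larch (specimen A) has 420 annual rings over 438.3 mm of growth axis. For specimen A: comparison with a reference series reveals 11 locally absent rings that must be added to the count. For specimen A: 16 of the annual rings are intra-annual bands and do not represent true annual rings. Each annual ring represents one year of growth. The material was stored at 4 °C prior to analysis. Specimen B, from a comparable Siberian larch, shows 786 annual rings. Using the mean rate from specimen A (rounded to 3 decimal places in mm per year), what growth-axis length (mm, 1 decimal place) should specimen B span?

830.0 mm

Specimen A: correcting the raw count gives 420 − 16 + 11 = 415 true annual rings.
A: 438.3 mm over 415 years gives 438.3 / 415 ≈ 1.056 mm/year.
B's length ≈ 1.056 × 786 = 830.0 mm.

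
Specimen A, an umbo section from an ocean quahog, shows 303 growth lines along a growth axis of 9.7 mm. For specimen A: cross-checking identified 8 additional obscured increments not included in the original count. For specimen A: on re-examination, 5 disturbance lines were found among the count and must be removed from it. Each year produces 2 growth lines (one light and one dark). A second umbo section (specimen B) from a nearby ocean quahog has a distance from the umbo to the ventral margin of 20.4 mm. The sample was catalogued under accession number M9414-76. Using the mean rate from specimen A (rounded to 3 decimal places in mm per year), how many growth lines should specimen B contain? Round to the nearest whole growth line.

648 growth lines

Specimen A: true growth line count = 303 − 5 + 8 = 306.
Specimen A: with 2 growth lines per year, 306 / 2 = 153 years.
A: Mean rate = 9.7 mm / 153 years ≈ 0.063 mm/year.
Specimen B: 20.4 mm / 0.063 mm per year = 323.81 years; at 2 growth lines per year that is 323.81 × 2 ≈ 648 growth lines.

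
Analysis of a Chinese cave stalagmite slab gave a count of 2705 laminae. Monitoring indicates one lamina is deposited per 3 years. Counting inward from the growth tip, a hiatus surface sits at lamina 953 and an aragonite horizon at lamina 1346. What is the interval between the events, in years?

1179 years

Separation: 1346 − 953 = 393 laminae.
393 laminae at 3 years each span 393 × 3 = 1179 years.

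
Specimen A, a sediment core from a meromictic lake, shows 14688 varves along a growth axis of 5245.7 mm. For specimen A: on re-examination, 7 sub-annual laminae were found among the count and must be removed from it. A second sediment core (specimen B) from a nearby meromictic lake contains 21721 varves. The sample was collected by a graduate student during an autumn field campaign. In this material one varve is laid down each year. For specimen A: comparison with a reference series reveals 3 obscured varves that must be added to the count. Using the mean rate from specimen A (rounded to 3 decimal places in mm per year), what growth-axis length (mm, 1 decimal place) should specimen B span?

7754.4 mm

Specimen A: after corrections the count is 14688 − 7 + 3 = 14684 varves.
A: 5245.7 mm over 14684 years gives 5245.7 / 14684 ≈ 0.357 mm per year.
Length of B = 0.357 × 21721 = 7754.4 mm.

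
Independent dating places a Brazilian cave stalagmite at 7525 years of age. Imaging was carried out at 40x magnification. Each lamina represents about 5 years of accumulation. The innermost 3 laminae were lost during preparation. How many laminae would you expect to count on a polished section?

1502 laminae

One lamina every 5 years means 7525 / 5 = 1505 laminae.
Less the 3 uncaptured laminae: 1505 − 3 = 1502.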